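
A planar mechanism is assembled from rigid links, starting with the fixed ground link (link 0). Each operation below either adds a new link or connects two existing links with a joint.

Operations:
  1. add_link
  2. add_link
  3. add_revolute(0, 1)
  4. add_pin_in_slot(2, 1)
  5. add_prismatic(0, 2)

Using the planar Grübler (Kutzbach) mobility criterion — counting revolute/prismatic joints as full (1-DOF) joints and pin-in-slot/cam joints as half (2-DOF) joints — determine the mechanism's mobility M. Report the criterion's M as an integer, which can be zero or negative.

(L,J1,J2)=(1,0,0); link0 fixed
link1: (2,0,0)
link2: (3,0,0)
R 0-1 [J1]: (3,1,0)
PS 2-1 [J2]: (3,1,1)
P 0-2 [J1]: (3,2,1)
Grübler: 3·2 − 2·2 − 1 = 1

M = 1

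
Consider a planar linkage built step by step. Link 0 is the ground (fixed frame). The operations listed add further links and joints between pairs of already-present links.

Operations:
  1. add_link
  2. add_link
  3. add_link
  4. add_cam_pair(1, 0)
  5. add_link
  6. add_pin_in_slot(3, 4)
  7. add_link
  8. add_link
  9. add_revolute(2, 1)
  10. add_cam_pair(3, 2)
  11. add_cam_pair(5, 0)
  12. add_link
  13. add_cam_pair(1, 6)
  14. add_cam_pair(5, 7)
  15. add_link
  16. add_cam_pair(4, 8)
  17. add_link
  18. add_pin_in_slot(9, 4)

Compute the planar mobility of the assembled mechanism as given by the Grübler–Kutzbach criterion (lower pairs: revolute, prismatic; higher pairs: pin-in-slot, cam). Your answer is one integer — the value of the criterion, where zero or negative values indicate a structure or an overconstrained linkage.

link 0 = ground. State L|J1|J2 = 1|0|0
+link1  2|0|0
+link2  3|0|0
+link3  4|0|0
C(1,0) f=2→J2  4|0|1
+link4  5|0|1
PS(3,4) f=2→J2  5|0|2
+link5  6|0|2
+link6  7|0|2
R(2,1) f=1→J1  7|1|2
C(3,2) f=2→J2  7|1|3
C(5,0) f=2→J2  7|1|4
+link7  8|1|4
C(1,6) f=2→J2  8|1|5
C(5,7) f=2→J2  8|1|6
+link8  9|1|6
C(4,8) f=2→J2  9|1|7
+link9  10|1|7
PS(9,4) f=2→J2  10|1|8
M = 3(10−1)−2·1−8 = 27−2−8 = 17

M = 17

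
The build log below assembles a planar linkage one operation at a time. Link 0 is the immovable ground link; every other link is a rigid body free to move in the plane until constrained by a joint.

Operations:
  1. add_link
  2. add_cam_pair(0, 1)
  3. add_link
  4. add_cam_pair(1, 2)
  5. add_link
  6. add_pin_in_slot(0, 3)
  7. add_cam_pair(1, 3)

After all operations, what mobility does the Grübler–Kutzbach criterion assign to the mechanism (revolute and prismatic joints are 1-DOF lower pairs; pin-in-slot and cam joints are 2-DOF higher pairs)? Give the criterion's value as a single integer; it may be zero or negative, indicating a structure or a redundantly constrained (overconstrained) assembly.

M = 5

L=1 J1=0 J2=0
add link → L=2 J1=0 J2=0
C@0,1 dof=2 J2 → L=2 J1=0 J2=1
add link → L=3 J1=0 J2=1
C@1,2 dof=2 J2 → L=3 J1=0 J2=2
add link → L=4 J1=0 J2=2
PS@0,3 dof=2 J2 → L=4 J1=0 J2=3
C@1,3 dof=2 J2 → L=4 J1=0 J2=4
M=3(L−1)−2J1−J2=3·3−2·0−4=5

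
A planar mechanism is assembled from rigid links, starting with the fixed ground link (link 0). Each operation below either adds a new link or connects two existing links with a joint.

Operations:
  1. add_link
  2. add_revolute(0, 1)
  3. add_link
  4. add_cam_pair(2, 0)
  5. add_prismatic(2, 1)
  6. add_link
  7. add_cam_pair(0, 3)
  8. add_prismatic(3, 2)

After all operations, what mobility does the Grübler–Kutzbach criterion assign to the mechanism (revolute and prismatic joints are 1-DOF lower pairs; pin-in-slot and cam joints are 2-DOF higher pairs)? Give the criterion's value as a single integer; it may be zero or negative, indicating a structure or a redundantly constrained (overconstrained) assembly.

link 0 = ground. State L|J1|J2 = 1|0|0
+link1  2|0|0
R(0,1) f=1→J1  2|1|0
+link2  3|1|0
C(2,0) f=2→J2  3|1|1
P(2,1) f=1→J1  3|2|1
+link3  4|2|1
C(0,3) f=2→J2  4|2|2
P(3,2) f=1→J1  4|3|2
M = 3(4−1)−2·3−2 = 9−6−2 = 1

M = 1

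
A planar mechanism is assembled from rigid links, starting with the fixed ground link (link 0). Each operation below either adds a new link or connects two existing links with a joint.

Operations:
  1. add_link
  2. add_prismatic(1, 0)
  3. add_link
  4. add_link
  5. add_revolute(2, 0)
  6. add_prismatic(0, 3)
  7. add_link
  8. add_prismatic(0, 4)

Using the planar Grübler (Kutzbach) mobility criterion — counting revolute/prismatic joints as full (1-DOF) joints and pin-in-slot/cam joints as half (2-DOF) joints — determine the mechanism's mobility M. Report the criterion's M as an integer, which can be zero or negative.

M = 4

[1;0;0] (link 0 is ground)
L+ [2;0;0]
P(1,0)∈J1 [2;1;0]
L+ [3;1;0]
L+ [4;1;0]
R(2,0)∈J1 [4;2;0]
P(0,3)∈J1 [4;3;0]
L+ [5;3;0]
P(0,4)∈J1 [5;4;0]
mobility = 12 − 8 − 0 = 4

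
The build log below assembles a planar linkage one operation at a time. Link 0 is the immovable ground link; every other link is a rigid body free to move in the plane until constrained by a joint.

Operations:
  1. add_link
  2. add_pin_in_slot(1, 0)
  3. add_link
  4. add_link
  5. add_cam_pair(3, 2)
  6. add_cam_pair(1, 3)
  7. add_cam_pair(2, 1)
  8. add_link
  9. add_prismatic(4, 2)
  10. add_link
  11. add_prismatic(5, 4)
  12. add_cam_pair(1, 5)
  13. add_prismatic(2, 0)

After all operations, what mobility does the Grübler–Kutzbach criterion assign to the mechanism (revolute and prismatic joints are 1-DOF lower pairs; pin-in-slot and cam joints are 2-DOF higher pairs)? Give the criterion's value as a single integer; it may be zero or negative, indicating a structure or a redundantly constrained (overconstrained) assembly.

M = 4

[1;0;0] (link 0 is ground)
L+ [2;0;0]
PS(1,0)∈J2 [2;0;1]
L+ [3;0;1]
L+ [4;0;1]
C(3,2)∈J2 [4;0;2]
C(1,3)∈J2 [4;0;3]
C(2,1)∈J2 [4;0;4]
L+ [5;0;4]
P(4,2)∈J1 [5;1;4]
L+ [6;1;4]
P(5,4)∈J1 [6;2;4]
C(1,5)∈J2 [6;2;5]
P(2,0)∈J1 [6;3;5]
mobility = 15 − 6 − 5 = 4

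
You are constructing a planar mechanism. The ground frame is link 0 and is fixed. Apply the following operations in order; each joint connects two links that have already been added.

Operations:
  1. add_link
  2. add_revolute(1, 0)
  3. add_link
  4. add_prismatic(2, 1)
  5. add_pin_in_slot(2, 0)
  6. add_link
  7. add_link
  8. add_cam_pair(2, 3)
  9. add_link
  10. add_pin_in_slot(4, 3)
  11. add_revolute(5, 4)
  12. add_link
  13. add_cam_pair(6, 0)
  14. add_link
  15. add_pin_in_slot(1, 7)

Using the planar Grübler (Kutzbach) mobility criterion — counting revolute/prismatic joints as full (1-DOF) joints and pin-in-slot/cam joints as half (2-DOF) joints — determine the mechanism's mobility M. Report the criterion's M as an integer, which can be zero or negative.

M = 10

(L,J1,J2)=(1,0,0); link0 fixed
link1: (2,0,0)
R 1-0 [J1]: (2,1,0)
link2: (3,1,0)
P 2-1 [J1]: (3,2,0)
PS 2-0 [J2]: (3,2,1)
link3: (4,2,1)
link4: (5,2,1)
C 2-3 [J2]: (5,2,2)
link5: (6,2,2)
PS 4-3 [J2]: (6,2,3)
R 5-4 [J1]: (6,3,3)
link6: (7,3,3)
C 6-0 [J2]: (7,3,4)
link7: (8,3,4)
PS 1-7 [J2]: (8,3,5)
Grübler: 3·7 − 2·3 − 5 = 10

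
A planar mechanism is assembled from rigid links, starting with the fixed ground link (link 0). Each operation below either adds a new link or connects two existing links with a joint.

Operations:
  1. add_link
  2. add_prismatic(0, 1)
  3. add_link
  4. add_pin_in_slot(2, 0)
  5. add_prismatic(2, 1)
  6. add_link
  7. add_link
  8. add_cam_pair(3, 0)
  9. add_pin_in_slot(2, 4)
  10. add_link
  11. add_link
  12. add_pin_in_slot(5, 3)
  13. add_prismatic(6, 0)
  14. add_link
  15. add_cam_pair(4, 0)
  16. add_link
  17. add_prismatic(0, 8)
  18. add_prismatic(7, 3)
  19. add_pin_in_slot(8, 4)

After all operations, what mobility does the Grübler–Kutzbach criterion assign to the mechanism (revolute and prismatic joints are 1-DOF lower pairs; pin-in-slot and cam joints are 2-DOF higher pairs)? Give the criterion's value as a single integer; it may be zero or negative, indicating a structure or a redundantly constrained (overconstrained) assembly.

(L,J1,J2)=(1,0,0); link0 fixed
link1: (2,0,0)
P 0-1 [J1]: (2,1,0)
link2: (3,1,0)
PS 2-0 [J2]: (3,1,1)
P 2-1 [J1]: (3,2,1)
link3: (4,2,1)
link4: (5,2,1)
C 3-0 [J2]: (5,2,2)
PS 2-4 [J2]: (5,2,3)
link5: (6,2,3)
link6: (7,2,3)
PS 5-3 [J2]: (7,2,4)
P 6-0 [J1]: (7,3,4)
link7: (8,3,4)
C 4-0 [J2]: (8,3,5)
link8: (9,3,5)
P 0-8 [J1]: (9,4,5)
P 7-3 [J1]: (9,5,5)
PS 8-4 [J2]: (9,5,6)
Grübler: 3·8 − 2·5 − 6 = 8

M = 8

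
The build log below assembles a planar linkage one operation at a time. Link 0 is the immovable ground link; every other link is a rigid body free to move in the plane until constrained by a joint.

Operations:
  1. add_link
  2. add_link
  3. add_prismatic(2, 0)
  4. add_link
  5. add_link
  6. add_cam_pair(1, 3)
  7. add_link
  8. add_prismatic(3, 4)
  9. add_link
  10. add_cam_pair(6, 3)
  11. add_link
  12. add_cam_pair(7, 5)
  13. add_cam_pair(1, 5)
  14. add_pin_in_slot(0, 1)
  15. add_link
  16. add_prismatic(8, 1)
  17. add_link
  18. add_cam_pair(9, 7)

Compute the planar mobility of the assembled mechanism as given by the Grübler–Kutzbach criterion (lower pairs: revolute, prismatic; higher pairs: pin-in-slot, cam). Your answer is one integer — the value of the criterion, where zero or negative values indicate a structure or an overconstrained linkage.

M = 15

ground; <1,0,0>
#1 <2,0,0>
#2 <3,0,0>
P:2↔0 J1 <3,1,0>
#3 <4,1,0>
#4 <5,1,0>
C:1↔3 J2 <5,1,1>
#5 <6,1,1>
P:3↔4 J1 <6,2,1>
#6 <7,2,1>
C:6↔3 J2 <7,2,2>
#7 <8,2,2>
C:7↔5 J2 <8,2,3>
C:1↔5 J2 <8,2,4>
PS:0↔1 J2 <8,2,5>
#8 <9,2,5>
P:8↔1 J1 <9,3,5>
#9 <10,3,5>
C:9↔7 J2 <10,3,6>
3×9 − 2×3 − 1×6 = 15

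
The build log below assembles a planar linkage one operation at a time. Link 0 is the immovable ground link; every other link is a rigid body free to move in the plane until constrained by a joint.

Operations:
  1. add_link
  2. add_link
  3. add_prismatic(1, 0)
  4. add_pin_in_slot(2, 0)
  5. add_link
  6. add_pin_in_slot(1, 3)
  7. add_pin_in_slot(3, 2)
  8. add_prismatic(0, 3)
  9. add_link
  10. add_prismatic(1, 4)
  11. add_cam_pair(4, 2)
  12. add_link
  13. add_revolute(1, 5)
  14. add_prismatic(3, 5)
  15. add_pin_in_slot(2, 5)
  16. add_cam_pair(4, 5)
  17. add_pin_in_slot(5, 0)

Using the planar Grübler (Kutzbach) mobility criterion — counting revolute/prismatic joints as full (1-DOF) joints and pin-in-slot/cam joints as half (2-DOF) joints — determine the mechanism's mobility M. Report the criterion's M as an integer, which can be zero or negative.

M = -2

(L,J1,J2)=(1,0,0); link0 fixed
link1: (2,0,0)
link2: (3,0,0)
P 1-0 [J1]: (3,1,0)
PS 2-0 [J2]: (3,1,1)
link3: (4,1,1)
PS 1-3 [J2]: (4,1,2)
PS 3-2 [J2]: (4,1,3)
P 0-3 [J1]: (4,2,3)
link4: (5,2,3)
P 1-4 [J1]: (5,3,3)
C 4-2 [J2]: (5,3,4)
link5: (6,3,4)
R 1-5 [J1]: (6,4,4)
P 3-5 [J1]: (6,5,4)
PS 2-5 [J2]: (6,5,5)
C 4-5 [J2]: (6,5,6)
PS 5-0 [J2]: (6,5,7)
Grübler: 3·5 − 2·5 − 7 = -2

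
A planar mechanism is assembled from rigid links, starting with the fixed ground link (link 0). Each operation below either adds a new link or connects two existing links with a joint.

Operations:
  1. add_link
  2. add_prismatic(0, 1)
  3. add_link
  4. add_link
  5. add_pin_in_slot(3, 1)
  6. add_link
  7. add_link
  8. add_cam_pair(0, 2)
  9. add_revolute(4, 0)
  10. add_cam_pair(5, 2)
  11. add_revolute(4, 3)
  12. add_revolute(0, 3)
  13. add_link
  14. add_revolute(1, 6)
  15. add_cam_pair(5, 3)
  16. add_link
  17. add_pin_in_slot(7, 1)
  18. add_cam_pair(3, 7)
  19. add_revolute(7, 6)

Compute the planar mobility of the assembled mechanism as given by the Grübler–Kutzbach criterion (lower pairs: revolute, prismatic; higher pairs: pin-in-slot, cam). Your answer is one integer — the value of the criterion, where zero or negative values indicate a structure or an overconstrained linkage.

ground; <1,0,0>
#1 <2,0,0>
P:0↔1 J1 <2,1,0>
#2 <3,1,0>
#3 <4,1,0>
PS:3↔1 J2 <4,1,1>
#4 <5,1,1>
#5 <6,1,1>
C:0↔2 J2 <6,1,2>
R:4↔0 J1 <6,2,2>
C:5↔2 J2 <6,2,3>
R:4↔3 J1 <6,3,3>
R:0↔3 J1 <6,4,3>
#6 <7,4,3>
R:1↔6 J1 <7,5,3>
C:5↔3 J2 <7,5,4>
#7 <8,5,4>
PS:7↔1 J2 <8,5,5>
C:3↔7 J2 <8,5,6>
R:7↔6 J1 <8,6,6>
3×7 − 2×6 − 1×6 = 3

M = 3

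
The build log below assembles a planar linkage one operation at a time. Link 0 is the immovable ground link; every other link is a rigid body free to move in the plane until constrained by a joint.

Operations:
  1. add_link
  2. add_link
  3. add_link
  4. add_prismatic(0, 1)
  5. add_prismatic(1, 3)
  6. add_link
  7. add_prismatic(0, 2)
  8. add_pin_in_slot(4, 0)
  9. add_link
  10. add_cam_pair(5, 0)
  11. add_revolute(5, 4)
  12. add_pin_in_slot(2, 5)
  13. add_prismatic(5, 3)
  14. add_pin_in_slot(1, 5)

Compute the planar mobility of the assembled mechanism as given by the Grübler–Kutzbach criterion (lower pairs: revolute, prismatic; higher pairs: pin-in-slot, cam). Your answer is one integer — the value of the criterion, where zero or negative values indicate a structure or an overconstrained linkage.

M = 1

link 0 = ground. State L|J1|J2 = 1|0|0
+link1  2|0|0
+link2  3|0|0
+link3  4|0|0
P(0,1) f=1→J1  4|1|0
P(1,3) f=1→J1  4|2|0
+link4  5|2|0
P(0,2) f=1→J1  5|3|0
PS(4,0) f=2→J2  5|3|1
+link5  6|3|1
C(5,0) f=2→J2  6|3|2
R(5,4) f=1→J1  6|4|2
PS(2,5) f=2→J2  6|4|3
P(5,3) f=1→J1  6|5|3
PS(1,5) f=2→J2  6|5|4
M = 3(6−1)−2·5−4 = 15−10−4 = 1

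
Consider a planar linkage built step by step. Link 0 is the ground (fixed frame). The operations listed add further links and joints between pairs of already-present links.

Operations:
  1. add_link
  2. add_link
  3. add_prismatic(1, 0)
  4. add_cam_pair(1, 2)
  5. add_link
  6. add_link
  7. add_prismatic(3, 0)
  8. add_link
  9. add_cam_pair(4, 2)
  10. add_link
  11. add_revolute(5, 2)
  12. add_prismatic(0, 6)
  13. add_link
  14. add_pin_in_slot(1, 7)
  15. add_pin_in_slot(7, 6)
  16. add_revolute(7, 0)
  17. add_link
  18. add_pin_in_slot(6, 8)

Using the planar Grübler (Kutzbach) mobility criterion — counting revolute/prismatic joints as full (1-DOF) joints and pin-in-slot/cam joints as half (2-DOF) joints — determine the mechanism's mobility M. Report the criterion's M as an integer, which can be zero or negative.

link 0 = ground. State L|J1|J2 = 1|0|0
+link1  2|0|0
+link2  3|0|0
P(1,0) f=1→J1  3|1|0
C(1,2) f=2→J2  3|1|1
+link3  4|1|1
+link4  5|1|1
P(3,0) f=1→J1  5|2|1
+link5  6|2|1
C(4,2) f=2→J2  6|2|2
+link6  7|2|2
R(5,2) f=1→J1  7|3|2
P(0,6) f=1→J1  7|4|2
+link7  8|4|2
PS(1,7) f=2→J2  8|4|3
PS(7,6) f=2→J2  8|4|4
R(7,0) f=1→J1  8|5|4
+link8  9|5|4
PS(6,8) f=2→J2  9|5|5
M = 3(9−1)−2·5−5 = 24−10−5 = 9

M = 9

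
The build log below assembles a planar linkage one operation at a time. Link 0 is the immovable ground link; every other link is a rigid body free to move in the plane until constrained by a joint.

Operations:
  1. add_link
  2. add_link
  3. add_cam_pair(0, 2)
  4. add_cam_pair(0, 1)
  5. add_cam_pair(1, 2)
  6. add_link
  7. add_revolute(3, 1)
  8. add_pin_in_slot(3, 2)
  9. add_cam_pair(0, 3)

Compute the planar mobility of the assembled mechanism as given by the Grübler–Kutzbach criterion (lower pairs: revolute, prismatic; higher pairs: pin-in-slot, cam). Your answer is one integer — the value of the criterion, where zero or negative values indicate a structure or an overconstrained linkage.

ground; <1,0,0>
#1 <2,0,0>
#2 <3,0,0>
C:0↔2 J2 <3,0,1>
C:0↔1 J2 <3,0,2>
C:1↔2 J2 <3,0,3>
#3 <4,0,3>
R:3↔1 J1 <4,1,3>
PS:3↔2 J2 <4,1,4>
C:0↔3 J2 <4,1,5>
3×3 − 2×1 − 1×5 = 2

M = 2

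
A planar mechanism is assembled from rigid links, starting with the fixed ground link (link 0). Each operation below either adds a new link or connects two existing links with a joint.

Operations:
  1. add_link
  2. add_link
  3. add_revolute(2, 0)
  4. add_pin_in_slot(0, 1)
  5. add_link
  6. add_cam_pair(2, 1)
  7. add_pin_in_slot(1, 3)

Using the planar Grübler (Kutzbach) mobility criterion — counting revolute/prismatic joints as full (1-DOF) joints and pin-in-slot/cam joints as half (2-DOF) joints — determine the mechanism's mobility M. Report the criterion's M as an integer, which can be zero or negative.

M = 4

(L,J1,J2)=(1,0,0); link0 fixed
link1: (2,0,0)
link2: (3,0,0)
R 2-0 [J1]: (3,1,0)
PS 0-1 [J2]: (3,1,1)
link3: (4,1,1)
C 2-1 [J2]: (4,1,2)
PS 1-3 [J2]: (4,1,3)
Grübler: 3·3 − 2·1 − 3 = 4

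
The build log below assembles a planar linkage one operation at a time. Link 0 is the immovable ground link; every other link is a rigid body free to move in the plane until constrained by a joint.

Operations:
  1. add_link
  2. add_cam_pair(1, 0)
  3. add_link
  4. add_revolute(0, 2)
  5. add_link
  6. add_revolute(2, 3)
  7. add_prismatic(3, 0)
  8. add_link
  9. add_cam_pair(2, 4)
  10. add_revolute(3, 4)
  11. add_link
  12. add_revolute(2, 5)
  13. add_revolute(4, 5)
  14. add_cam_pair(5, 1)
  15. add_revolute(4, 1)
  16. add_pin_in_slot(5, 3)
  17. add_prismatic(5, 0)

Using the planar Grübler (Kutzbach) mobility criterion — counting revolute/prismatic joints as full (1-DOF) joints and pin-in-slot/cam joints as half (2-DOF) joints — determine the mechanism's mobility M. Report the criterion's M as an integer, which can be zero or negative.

M = -5

(L,J1,J2)=(1,0,0); link0 fixed
link1: (2,0,0)
C 1-0 [J2]: (2,0,1)
link2: (3,0,1)
R 0-2 [J1]: (3,1,1)
link3: (4,1,1)
R 2-3 [J1]: (4,2,1)
P 3-0 [J1]: (4,3,1)
link4: (5,3,1)
C 2-4 [J2]: (5,3,2)
R 3-4 [J1]: (5,4,2)
link5: (6,4,2)
R 2-5 [J1]: (6,5,2)
R 4-5 [J1]: (6,6,2)
C 5-1 [J2]: (6,6,3)
R 4-1 [J1]: (6,7,3)
PS 5-3 [J2]: (6,7,4)
P 5-0 [J1]: (6,8,4)
Grübler: 3·5 − 2·8 − 4 = -5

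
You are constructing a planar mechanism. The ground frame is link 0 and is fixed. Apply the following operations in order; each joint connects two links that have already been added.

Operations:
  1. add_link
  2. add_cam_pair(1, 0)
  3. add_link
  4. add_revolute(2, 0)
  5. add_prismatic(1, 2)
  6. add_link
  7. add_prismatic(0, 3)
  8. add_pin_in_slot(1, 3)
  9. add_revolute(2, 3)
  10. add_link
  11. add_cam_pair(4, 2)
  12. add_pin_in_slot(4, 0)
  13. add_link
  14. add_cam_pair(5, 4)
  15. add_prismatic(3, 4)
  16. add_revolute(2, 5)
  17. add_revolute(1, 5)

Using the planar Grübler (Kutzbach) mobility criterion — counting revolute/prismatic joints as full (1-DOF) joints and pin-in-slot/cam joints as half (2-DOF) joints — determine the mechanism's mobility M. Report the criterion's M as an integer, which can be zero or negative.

(L,J1,J2)=(1,0,0); link0 fixed
link1: (2,0,0)
C 1-0 [J2]: (2,0,1)
link2: (3,0,1)
R 2-0 [J1]: (3,1,1)
P 1-2 [J1]: (3,2,1)
link3: (4,2,1)
P 0-3 [J1]: (4,3,1)
PS 1-3 [J2]: (4,3,2)
R 2-3 [J1]: (4,4,2)
link4: (5,4,2)
C 4-2 [J2]: (5,4,3)
PS 4-0 [J2]: (5,4,4)
link5: (6,4,4)
C 5-4 [J2]: (6,4,5)
P 3-4 [J1]: (6,5,5)
R 2-5 [J1]: (6,6,5)
R 1-5 [J1]: (6,7,5)
Grübler: 3·5 − 2·7 − 5 = -4

M = -4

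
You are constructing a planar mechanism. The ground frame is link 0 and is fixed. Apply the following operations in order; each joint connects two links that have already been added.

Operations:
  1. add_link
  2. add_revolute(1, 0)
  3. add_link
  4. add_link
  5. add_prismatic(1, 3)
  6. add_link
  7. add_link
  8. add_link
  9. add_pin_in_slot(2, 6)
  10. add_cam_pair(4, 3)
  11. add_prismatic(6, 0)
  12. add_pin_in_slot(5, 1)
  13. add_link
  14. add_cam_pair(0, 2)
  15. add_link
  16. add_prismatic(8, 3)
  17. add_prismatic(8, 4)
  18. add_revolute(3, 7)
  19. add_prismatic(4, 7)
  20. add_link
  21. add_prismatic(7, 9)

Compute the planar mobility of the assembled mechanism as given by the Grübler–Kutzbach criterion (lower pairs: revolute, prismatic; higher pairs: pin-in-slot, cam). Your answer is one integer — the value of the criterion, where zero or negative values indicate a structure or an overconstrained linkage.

(L,J1,J2)=(1,0,0); link0 fixed
link1: (2,0,0)
R 1-0 [J1]: (2,1,0)
link2: (3,1,0)
link3: (4,1,0)
P 1-3 [J1]: (4,2,0)
link4: (5,2,0)
link5: (6,2,0)
link6: (7,2,0)
PS 2-6 [J2]: (7,2,1)
C 4-3 [J2]: (7,2,2)
P 6-0 [J1]: (7,3,2)
PS 5-1 [J2]: (7,3,3)
link7: (8,3,3)
C 0-2 [J2]: (8,3,4)
link8: (9,3,4)
P 8-3 [J1]: (9,4,4)
P 8-4 [J1]: (9,5,4)
R 3-7 [J1]: (9,6,4)
P 4-7 [J1]: (9,7,4)
link9: (10,7,4)
P 7-9 [J1]: (10,8,4)
Grübler: 3·9 − 2·8 − 4 = 7

M = 7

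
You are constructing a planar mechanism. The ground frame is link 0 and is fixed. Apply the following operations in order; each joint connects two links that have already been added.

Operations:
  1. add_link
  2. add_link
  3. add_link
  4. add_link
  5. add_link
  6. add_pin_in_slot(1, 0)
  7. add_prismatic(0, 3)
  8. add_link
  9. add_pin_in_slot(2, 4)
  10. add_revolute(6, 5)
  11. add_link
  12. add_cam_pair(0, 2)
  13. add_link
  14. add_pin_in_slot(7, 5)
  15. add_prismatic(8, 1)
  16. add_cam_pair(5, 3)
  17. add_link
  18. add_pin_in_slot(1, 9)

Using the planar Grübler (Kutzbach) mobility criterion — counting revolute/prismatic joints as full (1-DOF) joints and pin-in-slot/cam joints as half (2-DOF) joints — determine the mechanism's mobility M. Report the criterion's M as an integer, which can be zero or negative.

[1;0;0] (link 0 is ground)
L+ [2;0;0]
L+ [3;0;0]
L+ [4;0;0]
L+ [5;0;0]
L+ [6;0;0]
PS(1,0)∈J2 [6;0;1]
P(0,3)∈J1 [6;1;1]
L+ [7;1;1]
PS(2,4)∈J2 [7;1;2]
R(6,5)∈J1 [7;2;2]
L+ [8;2;2]
C(0,2)∈J2 [8;2;3]
L+ [9;2;3]
PS(7,5)∈J2 [9;2;4]
P(8,1)∈J1 [9;3;4]
C(5,3)∈J2 [9;3;5]
L+ [10;3;5]
PS(1,9)∈J2 [10;3;6]
mobility = 27 − 6 − 6 = 15

M = 15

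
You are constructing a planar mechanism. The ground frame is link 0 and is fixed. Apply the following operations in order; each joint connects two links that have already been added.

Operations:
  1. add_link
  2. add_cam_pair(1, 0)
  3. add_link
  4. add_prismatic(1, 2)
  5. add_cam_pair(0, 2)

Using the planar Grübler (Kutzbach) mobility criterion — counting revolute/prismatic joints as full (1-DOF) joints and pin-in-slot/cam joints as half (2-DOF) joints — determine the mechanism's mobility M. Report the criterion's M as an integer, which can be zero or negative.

M = 2

L=1 J1=0 J2=0
add link → L=2 J1=0 J2=0
C@1,0 dof=2 J2 → L=2 J1=0 J2=1
add link → L=3 J1=0 J2=1
P@1,2 dof=1 J1 → L=3 J1=1 J2=1
C@0,2 dof=2 J2 → L=3 J1=1 J2=2
M=3(L−1)−2J1−J2=3·2−2·1−2=2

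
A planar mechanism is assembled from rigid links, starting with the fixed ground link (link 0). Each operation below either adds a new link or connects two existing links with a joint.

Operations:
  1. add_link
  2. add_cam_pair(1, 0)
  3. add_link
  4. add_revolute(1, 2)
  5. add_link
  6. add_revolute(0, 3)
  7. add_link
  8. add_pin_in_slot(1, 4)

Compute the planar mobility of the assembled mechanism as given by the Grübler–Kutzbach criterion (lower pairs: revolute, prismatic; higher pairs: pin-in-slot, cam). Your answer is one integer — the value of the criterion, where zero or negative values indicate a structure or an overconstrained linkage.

M = 6

ground; <1,0,0>
#1 <2,0,0>
C:1↔0 J2 <2,0,1>
#2 <3,0,1>
R:1↔2 J1 <3,1,1>
#3 <4,1,1>
R:0↔3 J1 <4,2,1>
#4 <5,2,1>
PS:1↔4 J2 <5,2,2>
3×4 − 2×2 − 1×2 = 6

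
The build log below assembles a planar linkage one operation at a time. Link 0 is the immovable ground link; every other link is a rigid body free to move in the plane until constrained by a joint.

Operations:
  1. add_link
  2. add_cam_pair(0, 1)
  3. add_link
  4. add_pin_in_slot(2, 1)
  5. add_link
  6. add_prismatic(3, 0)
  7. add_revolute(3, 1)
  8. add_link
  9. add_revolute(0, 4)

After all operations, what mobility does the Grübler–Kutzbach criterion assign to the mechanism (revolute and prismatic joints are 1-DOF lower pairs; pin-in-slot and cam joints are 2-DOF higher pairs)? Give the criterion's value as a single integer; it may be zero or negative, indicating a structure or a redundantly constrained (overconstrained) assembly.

[1;0;0] (link 0 is ground)
L+ [2;0;0]
C(0,1)∈J2 [2;0;1]
L+ [3;0;1]
PS(2,1)∈J2 [3;0;2]
L+ [4;0;2]
P(3,0)∈J1 [4;1;2]
R(3,1)∈J1 [4;2;2]
L+ [5;2;2]
R(0,4)∈J1 [5;3;2]
mobility = 12 − 6 − 2 = 4

M = 4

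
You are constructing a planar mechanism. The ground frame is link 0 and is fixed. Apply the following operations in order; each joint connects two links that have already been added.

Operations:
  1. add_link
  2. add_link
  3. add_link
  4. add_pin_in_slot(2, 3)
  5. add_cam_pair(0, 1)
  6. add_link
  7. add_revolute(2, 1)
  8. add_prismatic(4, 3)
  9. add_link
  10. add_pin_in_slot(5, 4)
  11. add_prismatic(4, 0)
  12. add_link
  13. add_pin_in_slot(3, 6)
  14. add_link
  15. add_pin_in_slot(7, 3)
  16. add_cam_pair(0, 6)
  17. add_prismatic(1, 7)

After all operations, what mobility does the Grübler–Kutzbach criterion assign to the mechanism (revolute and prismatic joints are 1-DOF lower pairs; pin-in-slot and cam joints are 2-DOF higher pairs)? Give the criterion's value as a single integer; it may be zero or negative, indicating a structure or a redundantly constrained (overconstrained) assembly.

M = 7

(L,J1,J2)=(1,0,0); link0 fixed
link1: (2,0,0)
link2: (3,0,0)
link3: (4,0,0)
PS 2-3 [J2]: (4,0,1)
C 0-1 [J2]: (4,0,2)
link4: (5,0,2)
R 2-1 [J1]: (5,1,2)
P 4-3 [J1]: (5,2,2)
link5: (6,2,2)
PS 5-4 [J2]: (6,2,3)
P 4-0 [J1]: (6,3,3)
link6: (7,3,3)
PS 3-6 [J2]: (7,3,4)
link7: (8,3,4)
PS 7-3 [J2]: (8,3,5)
C 0-6 [J2]: (8,3,6)
P 1-7 [J1]: (8,4,6)
Grübler: 3·7 − 2·4 − 6 = 7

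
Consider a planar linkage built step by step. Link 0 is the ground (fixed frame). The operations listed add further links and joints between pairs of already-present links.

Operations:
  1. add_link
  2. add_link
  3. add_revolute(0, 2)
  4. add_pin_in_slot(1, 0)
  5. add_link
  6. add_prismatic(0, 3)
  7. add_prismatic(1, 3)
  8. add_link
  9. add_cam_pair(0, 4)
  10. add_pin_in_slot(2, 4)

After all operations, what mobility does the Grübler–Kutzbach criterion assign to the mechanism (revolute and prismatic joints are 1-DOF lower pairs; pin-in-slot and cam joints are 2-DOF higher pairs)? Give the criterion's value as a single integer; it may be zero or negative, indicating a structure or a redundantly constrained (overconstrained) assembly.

M = 3

link 0 = ground. State L|J1|J2 = 1|0|0
+link1  2|0|0
+link2  3|0|0
R(0,2) f=1→J1  3|1|0
PS(1,0) f=2→J2  3|1|1
+link3  4|1|1
P(0,3) f=1→J1  4|2|1
P(1,3) f=1→J1  4|3|1
+link4  5|3|1
C(0,4) f=2→J2  5|3|2
PS(2,4) f=2→J2  5|3|3
M = 3(5−1)−2·3−3 = 12−6−3 = 3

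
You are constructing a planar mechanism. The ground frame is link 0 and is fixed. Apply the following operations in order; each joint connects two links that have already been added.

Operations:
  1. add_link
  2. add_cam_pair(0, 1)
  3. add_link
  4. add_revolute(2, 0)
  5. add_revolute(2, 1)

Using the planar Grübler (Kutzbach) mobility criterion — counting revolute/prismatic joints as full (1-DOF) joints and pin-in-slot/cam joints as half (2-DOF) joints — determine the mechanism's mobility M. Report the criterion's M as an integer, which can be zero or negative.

M = 1

(L,J1,J2)=(1,0,0); link0 fixed
link1: (2,0,0)
C 0-1 [J2]: (2,0,1)
link2: (3,0,1)
R 2-0 [J1]: (3,1,1)
R 2-1 [J1]: (3,2,1)
Grübler: 3·2 − 2·2 − 1 = 1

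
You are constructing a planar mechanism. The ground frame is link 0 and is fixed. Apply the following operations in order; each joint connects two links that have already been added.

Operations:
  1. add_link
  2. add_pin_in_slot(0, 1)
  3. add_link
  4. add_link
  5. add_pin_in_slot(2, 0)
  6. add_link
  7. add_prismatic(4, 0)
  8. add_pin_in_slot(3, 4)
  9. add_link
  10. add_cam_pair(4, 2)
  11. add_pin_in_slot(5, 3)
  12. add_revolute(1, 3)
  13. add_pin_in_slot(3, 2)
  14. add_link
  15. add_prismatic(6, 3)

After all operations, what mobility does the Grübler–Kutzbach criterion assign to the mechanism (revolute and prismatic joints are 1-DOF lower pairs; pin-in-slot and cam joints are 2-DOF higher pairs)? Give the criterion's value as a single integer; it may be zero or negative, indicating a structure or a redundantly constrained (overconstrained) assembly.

M = 6

link 0 = ground. State L|J1|J2 = 1|0|0
+link1  2|0|0
PS(0,1) f=2→J2  2|0|1
+link2  3|0|1
+link3  4|0|1
PS(2,0) f=2→J2  4|0|2
+link4  5|0|2
P(4,0) f=1→J1  5|1|2
PS(3,4) f=2→J2  5|1|3
+link5  6|1|3
C(4,2) f=2→J2  6|1|4
PS(5,3) f=2→J2  6|1|5
R(1,3) f=1→J1  6|2|5
PS(3,2) f=2→J2  6|2|6
+link6  7|2|6
P(6,3) f=1→J1  7|3|6
M = 3(7−1)−2·3−6 = 18−6−6 = 6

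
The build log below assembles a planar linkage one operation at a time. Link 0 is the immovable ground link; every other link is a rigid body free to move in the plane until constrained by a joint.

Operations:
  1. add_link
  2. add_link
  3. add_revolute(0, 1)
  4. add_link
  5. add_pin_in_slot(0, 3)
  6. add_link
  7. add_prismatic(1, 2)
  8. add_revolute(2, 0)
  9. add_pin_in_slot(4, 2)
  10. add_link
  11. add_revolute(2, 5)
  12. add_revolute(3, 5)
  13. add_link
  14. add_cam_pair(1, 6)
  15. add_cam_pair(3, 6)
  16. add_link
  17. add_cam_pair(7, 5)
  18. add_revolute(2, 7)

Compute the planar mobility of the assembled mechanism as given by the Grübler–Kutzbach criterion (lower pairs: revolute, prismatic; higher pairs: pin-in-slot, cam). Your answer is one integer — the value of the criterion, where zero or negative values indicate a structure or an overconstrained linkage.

L=1 J1=0 J2=0
add link → L=2 J1=0 J2=0
add link → L=3 J1=0 J2=0
R@0,1 dof=1 J1 → L=3 J1=1 J2=0
add link → L=4 J1=1 J2=0
PS@0,3 dof=2 J2 → L=4 J1=1 J2=1
add link → L=5 J1=1 J2=1
P@1,2 dof=1 J1 → L=5 J1=2 J2=1
R@2,0 dof=1 J1 → L=5 J1=3 J2=1
PS@4,2 dof=2 J2 → L=5 J1=3 J2=2
add link → L=6 J1=3 J2=2
R@2,5 dof=1 J1 → L=6 J1=4 J2=2
R@3,5 dof=1 J1 → L=6 J1=5 J2=2
add link → L=7 J1=5 J2=2
C@1,6 dof=2 J2 → L=7 J1=5 J2=3
C@3,6 dof=2 J2 → L=7 J1=5 J2=4
add link → L=8 J1=5 J2=4
C@7,5 dof=2 J2 → L=8 J1=5 J2=5
R@2,7 dof=1 J1 → L=8 J1=6 J2=5
M=3(L−1)−2J1−J2=3·7−2·6−5=4

M = 4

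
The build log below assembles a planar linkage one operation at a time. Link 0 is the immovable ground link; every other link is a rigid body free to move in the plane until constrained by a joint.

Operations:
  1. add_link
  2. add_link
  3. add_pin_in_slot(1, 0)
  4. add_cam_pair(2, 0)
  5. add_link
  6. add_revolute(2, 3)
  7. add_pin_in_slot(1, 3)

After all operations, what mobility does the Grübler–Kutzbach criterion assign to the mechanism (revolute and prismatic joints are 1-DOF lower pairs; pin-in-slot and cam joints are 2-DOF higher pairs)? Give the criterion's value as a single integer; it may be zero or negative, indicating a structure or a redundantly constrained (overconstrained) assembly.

M = 4

ground; <1,0,0>
#1 <2,0,0>
#2 <3,0,0>
PS:1↔0 J2 <3,0,1>
C:2↔0 J2 <3,0,2>
#3 <4,0,2>
R:2↔3 J1 <4,1,2>
PS:1↔3 J2 <4,1,3>
3×3 − 2×1 − 1×3 = 4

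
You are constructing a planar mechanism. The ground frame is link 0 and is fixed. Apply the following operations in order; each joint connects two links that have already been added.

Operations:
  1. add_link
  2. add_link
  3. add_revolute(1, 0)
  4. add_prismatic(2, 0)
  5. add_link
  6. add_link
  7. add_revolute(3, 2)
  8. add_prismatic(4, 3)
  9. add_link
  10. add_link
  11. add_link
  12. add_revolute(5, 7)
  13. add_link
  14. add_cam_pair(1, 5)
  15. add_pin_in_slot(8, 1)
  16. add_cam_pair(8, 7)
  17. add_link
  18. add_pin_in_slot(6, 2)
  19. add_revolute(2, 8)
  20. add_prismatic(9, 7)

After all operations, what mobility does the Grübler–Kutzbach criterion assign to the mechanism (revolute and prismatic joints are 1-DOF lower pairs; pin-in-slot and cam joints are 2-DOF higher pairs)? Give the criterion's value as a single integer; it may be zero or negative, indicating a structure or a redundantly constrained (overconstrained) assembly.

link 0 = ground. State L|J1|J2 = 1|0|0
+link1  2|0|0
+link2  3|0|0
R(1,0) f=1→J1  3|1|0
P(2,0) f=1→J1  3|2|0
+link3  4|2|0
+link4  5|2|0
R(3,2) f=1→J1  5|3|0
P(4,3) f=1→J1  5|4|0
+link5  6|4|0
+link6  7|4|0
+link7  8|4|0
R(5,7) f=1→J1  8|5|0
+link8  9|5|0
C(1,5) f=2→J2  9|5|1
PS(8,1) f=2→J2  9|5|2
C(8,7) f=2→J2  9|5|3
+link9  10|5|3
PS(6,2) f=2→J2  10|5|4
R(2,8) f=1→J1  10|6|4
P(9,7) f=1→J1  10|7|4
M = 3(10−1)−2·7−4 = 27−14−4 = 9

M = 9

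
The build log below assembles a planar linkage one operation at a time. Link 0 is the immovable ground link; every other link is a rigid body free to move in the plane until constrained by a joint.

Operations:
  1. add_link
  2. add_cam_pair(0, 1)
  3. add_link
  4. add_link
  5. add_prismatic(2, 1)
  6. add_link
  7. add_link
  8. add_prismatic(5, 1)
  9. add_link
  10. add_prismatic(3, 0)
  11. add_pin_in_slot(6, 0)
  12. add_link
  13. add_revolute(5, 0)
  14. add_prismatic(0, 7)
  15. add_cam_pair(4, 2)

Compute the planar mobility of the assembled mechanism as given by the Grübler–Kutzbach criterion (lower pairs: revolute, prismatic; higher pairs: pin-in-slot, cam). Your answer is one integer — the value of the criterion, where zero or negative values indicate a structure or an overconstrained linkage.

M = 8

[1;0;0] (link 0 is ground)
L+ [2;0;0]
C(0,1)∈J2 [2;0;1]
L+ [3;0;1]
L+ [4;0;1]
P(2,1)∈J1 [4;1;1]
L+ [5;1;1]
L+ [6;1;1]
P(5,1)∈J1 [6;2;1]
L+ [7;2;1]
P(3,0)∈J1 [7;3;1]
PS(6,0)∈J2 [7;3;2]
L+ [8;3;2]
R(5,0)∈J1 [8;4;2]
P(0,7)∈J1 [8;5;2]
C(4,2)∈J2 [8;5;3]
mobility = 21 − 10 − 3 = 8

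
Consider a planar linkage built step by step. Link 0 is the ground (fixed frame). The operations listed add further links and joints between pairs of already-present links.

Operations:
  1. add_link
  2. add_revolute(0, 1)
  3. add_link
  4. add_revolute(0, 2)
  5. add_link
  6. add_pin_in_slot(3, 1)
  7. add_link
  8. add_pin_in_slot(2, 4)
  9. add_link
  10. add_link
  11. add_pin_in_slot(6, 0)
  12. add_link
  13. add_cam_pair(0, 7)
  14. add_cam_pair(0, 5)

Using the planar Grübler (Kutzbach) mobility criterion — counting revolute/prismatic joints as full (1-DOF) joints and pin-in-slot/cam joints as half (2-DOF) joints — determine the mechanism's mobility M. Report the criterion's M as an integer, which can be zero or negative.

ground; <1,0,0>
#1 <2,0,0>
R:0↔1 J1 <2,1,0>
#2 <3,1,0>
R:0↔2 J1 <3,2,0>
#3 <4,2,0>
PS:3↔1 J2 <4,2,1>
#4 <5,2,1>
PS:2↔4 J2 <5,2,2>
#5 <6,2,2>
#6 <7,2,2>
PS:6↔0 J2 <7,2,3>
#7 <8,2,3>
C:0↔7 J2 <8,2,4>
C:0↔5 J2 <8,2,5>
3×7 − 2×2 − 1×5 = 12

M = 12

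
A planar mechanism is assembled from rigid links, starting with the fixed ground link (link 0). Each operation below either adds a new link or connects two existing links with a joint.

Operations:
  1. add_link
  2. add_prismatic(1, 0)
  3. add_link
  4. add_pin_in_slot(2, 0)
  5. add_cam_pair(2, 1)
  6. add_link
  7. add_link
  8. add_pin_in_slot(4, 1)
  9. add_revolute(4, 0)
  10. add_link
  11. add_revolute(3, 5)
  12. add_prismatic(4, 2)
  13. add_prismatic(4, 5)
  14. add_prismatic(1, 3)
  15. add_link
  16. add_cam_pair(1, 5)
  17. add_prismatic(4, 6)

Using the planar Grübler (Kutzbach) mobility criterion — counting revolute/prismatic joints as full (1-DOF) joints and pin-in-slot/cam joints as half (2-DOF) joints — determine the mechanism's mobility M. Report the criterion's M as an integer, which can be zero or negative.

[1;0;0] (link 0 is ground)
L+ [2;0;0]
P(1,0)∈J1 [2;1;0]
L+ [3;1;0]
PS(2,0)∈J2 [3;1;1]
C(2,1)∈J2 [3;1;2]
L+ [4;1;2]
L+ [5;1;2]
PS(4,1)∈J2 [5;1;3]
R(4,0)∈J1 [5;2;3]
L+ [6;2;3]
R(3,5)∈J1 [6;3;3]
P(4,2)∈J1 [6;4;3]
P(4,5)∈J1 [6;5;3]
P(1,3)∈J1 [6;6;3]
L+ [7;6;3]
C(1,5)∈J2 [7;6;4]
P(4,6)∈J1 [7;7;4]
mobility = 18 − 14 − 4 = 0

M = 0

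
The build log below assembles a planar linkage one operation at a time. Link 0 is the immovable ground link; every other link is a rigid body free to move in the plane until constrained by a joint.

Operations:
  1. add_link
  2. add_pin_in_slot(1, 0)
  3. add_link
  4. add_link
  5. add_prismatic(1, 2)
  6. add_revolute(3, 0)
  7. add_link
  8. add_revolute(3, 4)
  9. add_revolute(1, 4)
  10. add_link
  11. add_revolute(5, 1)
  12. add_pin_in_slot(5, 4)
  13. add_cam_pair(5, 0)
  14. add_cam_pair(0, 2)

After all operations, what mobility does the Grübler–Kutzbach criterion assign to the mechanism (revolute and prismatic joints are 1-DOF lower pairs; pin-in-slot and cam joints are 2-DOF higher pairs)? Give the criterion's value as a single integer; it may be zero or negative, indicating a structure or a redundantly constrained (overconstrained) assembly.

M = 1

link 0 = ground. State L|J1|J2 = 1|0|0
+link1  2|0|0
PS(1,0) f=2→J2  2|0|1
+link2  3|0|1
+link3  4|0|1
P(1,2) f=1→J1  4|1|1
R(3,0) f=1→J1  4|2|1
+link4  5|2|1
R(3,4) f=1→J1  5|3|1
R(1,4) f=1→J1  5|4|1
+link5  6|4|1
R(5,1) f=1→J1  6|5|1
PS(5,4) f=2→J2  6|5|2
C(5,0) f=2→J2  6|5|3
C(0,2) f=2→J2  6|5|4
M = 3(6−1)−2·5−4 = 15−10−4 = 1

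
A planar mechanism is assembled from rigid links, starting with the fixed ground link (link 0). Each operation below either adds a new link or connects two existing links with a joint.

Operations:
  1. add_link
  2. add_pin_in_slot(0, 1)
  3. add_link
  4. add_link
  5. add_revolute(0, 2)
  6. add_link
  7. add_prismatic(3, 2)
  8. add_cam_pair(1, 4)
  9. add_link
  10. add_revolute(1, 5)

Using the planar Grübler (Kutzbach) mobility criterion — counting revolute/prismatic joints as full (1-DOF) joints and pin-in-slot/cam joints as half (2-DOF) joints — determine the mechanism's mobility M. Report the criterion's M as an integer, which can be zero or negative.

[1;0;0] (link 0 is ground)
L+ [2;0;0]
PS(0,1)∈J2 [2;0;1]
L+ [3;0;1]
L+ [4;0;1]
R(0,2)∈J1 [4;1;1]
L+ [5;1;1]
P(3,2)∈J1 [5;2;1]
C(1,4)∈J2 [5;2;2]
L+ [6;2;2]
R(1,5)∈J1 [6;3;2]
mobility = 15 − 6 − 2 = 7

M = 7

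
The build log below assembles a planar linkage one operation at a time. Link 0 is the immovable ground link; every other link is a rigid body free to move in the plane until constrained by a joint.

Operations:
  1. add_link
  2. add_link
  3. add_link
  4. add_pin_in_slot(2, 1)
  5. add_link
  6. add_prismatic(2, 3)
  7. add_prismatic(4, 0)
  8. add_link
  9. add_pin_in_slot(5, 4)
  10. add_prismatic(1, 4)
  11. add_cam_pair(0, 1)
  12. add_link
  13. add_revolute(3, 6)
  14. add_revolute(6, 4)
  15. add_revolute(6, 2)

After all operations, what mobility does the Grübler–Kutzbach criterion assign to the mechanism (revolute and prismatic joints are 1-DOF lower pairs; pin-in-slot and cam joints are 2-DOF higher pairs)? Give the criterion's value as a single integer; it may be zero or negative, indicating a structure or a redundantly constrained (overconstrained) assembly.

M = 3

(L,J1,J2)=(1,0,0); link0 fixed
link1: (2,0,0)
link2: (3,0,0)
link3: (4,0,0)
PS 2-1 [J2]: (4,0,1)
link4: (5,0,1)
P 2-3 [J1]: (5,1,1)
P 4-0 [J1]: (5,2,1)
link5: (6,2,1)
PS 5-4 [J2]: (6,2,2)
P 1-4 [J1]: (6,3,2)
C 0-1 [J2]: (6,3,3)
link6: (7,3,3)
R 3-6 [J1]: (7,4,3)
R 6-4 [J1]: (7,5,3)
R 6-2 [J1]: (7,6,3)
Grübler: 3·6 − 2·6 − 3 = 3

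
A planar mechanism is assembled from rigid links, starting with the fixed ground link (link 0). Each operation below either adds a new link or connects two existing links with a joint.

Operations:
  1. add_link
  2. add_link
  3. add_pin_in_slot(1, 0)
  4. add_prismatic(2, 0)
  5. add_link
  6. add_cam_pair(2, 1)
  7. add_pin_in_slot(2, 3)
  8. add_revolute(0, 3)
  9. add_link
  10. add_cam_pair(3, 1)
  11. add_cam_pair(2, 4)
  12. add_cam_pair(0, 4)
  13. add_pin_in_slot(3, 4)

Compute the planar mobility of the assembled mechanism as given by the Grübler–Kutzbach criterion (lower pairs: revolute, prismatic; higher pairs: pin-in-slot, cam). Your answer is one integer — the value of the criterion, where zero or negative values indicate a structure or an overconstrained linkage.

M = 1

[1;0;0] (link 0 is ground)
L+ [2;0;0]
L+ [3;0;0]
PS(1,0)∈J2 [3;0;1]
P(2,0)∈J1 [3;1;1]
L+ [4;1;1]
C(2,1)∈J2 [4;1;2]
PS(2,3)∈J2 [4;1;3]
R(0,3)∈J1 [4;2;3]
L+ [5;2;3]
C(3,1)∈J2 [5;2;4]
C(2,4)∈J2 [5;2;5]
C(0,4)∈J2 [5;2;6]
PS(3,4)∈J2 [5;2;7]
mobility = 12 − 4 − 7 = 1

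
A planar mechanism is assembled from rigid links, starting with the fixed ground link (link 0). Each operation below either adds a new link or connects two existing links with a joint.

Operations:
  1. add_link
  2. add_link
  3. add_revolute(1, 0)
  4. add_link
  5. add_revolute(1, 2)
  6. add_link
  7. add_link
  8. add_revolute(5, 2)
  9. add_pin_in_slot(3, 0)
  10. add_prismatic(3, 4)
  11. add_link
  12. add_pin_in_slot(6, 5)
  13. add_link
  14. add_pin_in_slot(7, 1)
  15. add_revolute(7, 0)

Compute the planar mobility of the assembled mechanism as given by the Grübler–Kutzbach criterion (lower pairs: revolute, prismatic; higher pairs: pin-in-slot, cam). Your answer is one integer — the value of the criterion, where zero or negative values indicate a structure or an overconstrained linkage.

[1;0;0] (link 0 is ground)
L+ [2;0;0]
L+ [3;0;0]
R(1,0)∈J1 [3;1;0]
L+ [4;1;0]
R(1,2)∈J1 [4;2;0]
L+ [5;2;0]
L+ [6;2;0]
R(5,2)∈J1 [6;3;0]
PS(3,0)∈J2 [6;3;1]
P(3,4)∈J1 [6;4;1]
L+ [7;4;1]
PS(6,5)∈J2 [7;4;2]
L+ [8;4;2]
PS(7,1)∈J2 [8;4;3]
R(7,0)∈J1 [8;5;3]
mobility = 21 − 10 − 3 = 8

M = 8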